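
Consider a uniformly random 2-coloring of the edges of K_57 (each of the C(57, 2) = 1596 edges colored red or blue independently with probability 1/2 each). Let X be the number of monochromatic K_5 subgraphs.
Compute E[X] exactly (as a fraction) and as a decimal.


Let X = Σ_S X_S over the C(57, 5) = 4187106 subsets S of size 5, where X_S = 1 if the K_5 on S is monochromatic.
For a fixed S, the K_5 on S has C(5, 2) = 10 edges. P[all 10 edges red] = (1/2)^10, and likewise for blue, so P[monochromatic] = 2·(1/2)^10 = 2^{1 − 10} = 1/512.
By linearity of expectation: E[X] = C(57, 5) · 2^{1 − 10} = 4187106 · 1/512 = 2093553/256.
Numerically: E[X] ≈ 8177.9414.

E[X] = C(57,5)·2^(1−C(5,2)) = 2093553/256 ≈ 8177.9414.


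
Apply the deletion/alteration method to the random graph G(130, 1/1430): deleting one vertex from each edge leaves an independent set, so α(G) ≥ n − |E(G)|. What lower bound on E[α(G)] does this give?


E[|E(G)|] = C(130, 2)·p = 8385 · (1/1430) = 129/22.
E[α(G)] ≥ n − E[|E(G)|] = 130 − 129/22 = 2731/22.
Numerically: ≈ 124.136.
(This is only a lower bound; the true E[α(G)] may be larger.)

E[α(G)] ≥ 2731/22 ≈ 124.136.


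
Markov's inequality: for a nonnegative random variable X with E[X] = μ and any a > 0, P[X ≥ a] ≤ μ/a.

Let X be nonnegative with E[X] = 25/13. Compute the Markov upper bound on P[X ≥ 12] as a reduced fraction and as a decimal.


μ = E[X] = 25/13, a = 12.
Markov: P[X ≥ 12] ≤ μ/a = (25/13)/12 = 25/156.
Numerically: ≈ 0.160256.
(Since a = 12 > μ = 1.923077, the bound 25/156 is < 1 and informative.)

P[X ≥ 12] ≤ 25/156 ≈ 0.160256.


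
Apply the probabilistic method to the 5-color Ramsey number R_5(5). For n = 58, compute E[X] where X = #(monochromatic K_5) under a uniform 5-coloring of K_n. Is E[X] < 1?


E[X] = C(58, 5) · 5^{1 − 10} = 4582116 · 5^{−9} = 4582116/1953125.
As a reduced fraction: E[X] = 4582116/1953125 ≈ 2.346043.
Is E[X] < 1? NO.
Since E[X] ≥ 1, the first-moment bound is inconclusive at n = 58; it does NOT by itself certify R_5(5) > 58.

E[X] = 4582116/1953125 ≈ 2.346043; E[X] ≥ 1; first-moment method inconclusive here.


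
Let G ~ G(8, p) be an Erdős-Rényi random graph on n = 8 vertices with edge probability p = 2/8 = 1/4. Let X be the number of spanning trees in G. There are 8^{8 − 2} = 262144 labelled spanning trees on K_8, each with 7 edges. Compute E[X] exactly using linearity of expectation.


K_8 has 8^{8 − 2} = 262144 labelled spanning trees.
For each such spanning tree H, let X_H = 1 if all 7 edges of H are present in G. Then P[X_H = 1] = p^{7} = (1/4)^{7} = 1/16384.
By linearity: E[X] = Σ_H E[X_H] = 262144 · p^{7} = 262144 · 1/16384 = 16.
Numerically: E[X] ≈ 16.

E[X] = 262144 · (1/4)^{7} = 16 ≈ 16.


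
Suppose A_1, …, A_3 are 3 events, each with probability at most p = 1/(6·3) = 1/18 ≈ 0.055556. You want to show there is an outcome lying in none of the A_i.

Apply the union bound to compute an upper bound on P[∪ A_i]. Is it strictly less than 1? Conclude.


Union bound: P[∪_{i=1}^{3} A_i] ≤ Σ_i P[A_i] ≤ 3·p = 3·(1/18) = 1/6.
Numerically: 1/6 ≈ 0.166667.
Is 1/6 < 1? YES.
Since P[∪ A_i] ≤ 1/6 < 1, the complement has P[∩ A_i^c] ≥ 1 − 1/6 = 5/6 > 0, so some outcome avoids every A_i.

3·p = 1/6 ≈ 0.166667; existence CERTIFIED by the union bound.


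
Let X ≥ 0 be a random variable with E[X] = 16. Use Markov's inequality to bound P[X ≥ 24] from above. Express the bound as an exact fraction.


μ = E[X] = 16, a = 24.
Markov: P[X ≥ 24] ≤ μ/a = (16)/24 = 2/3.
Numerically: ≈ 0.666667.
(Since a = 24 > μ = 16.000000, the bound 2/3 is < 1 and informative.)

P[X ≥ 24] ≤ 2/3 ≈ 0.666667.


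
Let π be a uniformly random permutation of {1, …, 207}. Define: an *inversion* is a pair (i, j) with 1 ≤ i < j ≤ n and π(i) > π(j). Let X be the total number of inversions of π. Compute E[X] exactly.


Write X = Σ X_I over the C(207, 2) = 21321 pairs i < j, with X_I the indicator of one inversion.
There are 21321 indicators.
For each fixed pair i < j, the values π(i) and π(j) are two distinct elements of {1, …, 207} in uniformly random order; by symmetry P[π(i) > π(j)] = 1/2.
By linearity: E[X] = 21321 · (1/2) = C(207, 2) · (1/2) = 21321/2 = 21321/2 ≈ 10660.500000.

E[X] = 21321/2 = 10660.500000.


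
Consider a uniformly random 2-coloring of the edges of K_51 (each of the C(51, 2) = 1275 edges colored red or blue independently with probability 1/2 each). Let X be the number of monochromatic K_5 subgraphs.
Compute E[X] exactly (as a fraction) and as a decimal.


Let X = Σ_S X_S over the C(51, 5) = 2349060 subsets S of size 5, where X_S = 1 if the K_5 on S is monochromatic.
For a fixed S, the K_5 on S has C(5, 2) = 10 edges. P[all 10 edges red] = (1/2)^10, and likewise for blue, so P[monochromatic] = 2·(1/2)^10 = 2^{1 − 10} = 1/512.
By linearity of expectation: E[X] = C(51, 5) · 2^{1 − 10} = 2349060 · 1/512 = 587265/128.
Numerically: E[X] ≈ 4588.00781.

E[X] = C(51,5)·2^(1−C(5,2)) = 587265/128 ≈ 4588.00781.


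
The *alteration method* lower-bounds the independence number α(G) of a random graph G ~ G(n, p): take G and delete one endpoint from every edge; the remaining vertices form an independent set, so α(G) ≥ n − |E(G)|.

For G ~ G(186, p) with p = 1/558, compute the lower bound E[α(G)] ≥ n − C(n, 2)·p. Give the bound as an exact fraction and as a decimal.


E[|E(G)|] = C(186, 2)·p = 17205 · (1/558) = 185/6.
E[α(G)] ≥ n − E[|E(G)|] = 186 − 185/6 = 931/6.
Numerically: ≈ 155.1667.
(This is only a lower bound; the true E[α(G)] may be larger.)

E[α(G)] ≥ 931/6 ≈ 155.1667.


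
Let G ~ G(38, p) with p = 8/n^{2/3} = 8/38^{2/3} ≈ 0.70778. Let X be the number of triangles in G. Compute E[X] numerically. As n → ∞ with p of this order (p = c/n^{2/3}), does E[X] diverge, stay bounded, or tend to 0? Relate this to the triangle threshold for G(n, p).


Number of potential triangles: C(38, 3) = 8436.
Each occurs with probability p³ ≈ (0.70778)³ ≈ 3.5457064e-01.
By linearity: E[X] = C(38, 3)·p³ ≈ 8436 · 3.5457064e-01 ≈ 2991.15789.
Since α = 2/3 < 1, p = c/n^{2/3} ≫ 1/n is above the triangle threshold p ~ 1/n. Asymptotically E[X] ~ (c³/6)·n^{3(1−α)} = (8³/6)·n^{1} → ∞; triangles are abundant w.h.p.

E[X] ≈ 2991.15789; in regime p = Θ(1/n^{2/3}) E[X] diverges (above the triangle threshold p ~ 1/n).


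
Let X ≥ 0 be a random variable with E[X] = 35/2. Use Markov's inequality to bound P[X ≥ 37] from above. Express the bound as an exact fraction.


μ = E[X] = 35/2, a = 37.
Markov: P[X ≥ 37] ≤ μ/a = (35/2)/37 = 35/74.
Numerically: ≈ 0.47297.
(Since a = 37 > μ = 17.50000, the bound 35/74 is < 1 and informative.)

P[X ≥ 37] ≤ 35/74 ≈ 0.47297.


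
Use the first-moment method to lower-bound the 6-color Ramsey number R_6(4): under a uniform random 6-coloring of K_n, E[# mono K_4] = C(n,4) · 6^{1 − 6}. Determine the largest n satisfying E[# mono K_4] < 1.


We need C(n, 4) · 6^{1 − 6} < 1, i.e. C(n, 4) < 6^{6 − 1} = 7776.
Check values of n near the boundary:
  n = 18: C(18, 4) = 3060; 3060 < 7776? YES
  n = 19: C(19, 4) = 3876; 3876 < 7776? YES
  n = 20: C(20, 4) = 4845; 4845 < 7776? YES
  n = 21: C(21, 4) = 5985; 5985 < 7776? YES
  n = 22: C(22, 4) = 7315; 7315 < 7776? YES
  n = 23: C(23, 4) = 8855; 8855 < 7776? NO
  n = 24: C(24, 4) = 10626; 10626 < 7776? NO
The largest n with C(n, 4) < 7776 is n = 22 (where E[X] = 7315/7776 ≈ 0.940715). Hence R_6(4) > 22, i.e. R_6(4) ≥ 23.

Largest n = 22; hence R_6(4) > 22.


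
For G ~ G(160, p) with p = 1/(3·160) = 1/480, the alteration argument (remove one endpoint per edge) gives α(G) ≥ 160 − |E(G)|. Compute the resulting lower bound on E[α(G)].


E[|E(G)|] = C(160, 2)·p = 12720 · (1/480) = 53/2.
E[α(G)] ≥ n − E[|E(G)|] = 160 − 53/2 = 267/2.
Numerically: ≈ 133.500.
(This is only a lower bound; the true E[α(G)] may be larger.)

E[α(G)] ≥ 267/2 ≈ 133.500.


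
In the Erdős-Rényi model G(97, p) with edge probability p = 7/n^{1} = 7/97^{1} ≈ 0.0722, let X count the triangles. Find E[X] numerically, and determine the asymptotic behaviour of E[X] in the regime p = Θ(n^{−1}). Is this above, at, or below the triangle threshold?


Number of potential triangles: C(97, 3) = 147440.
Each occurs with probability p³ ≈ (0.0722)³ ≈ 3.75819e-04.
By linearity: E[X] = C(97, 3)·p³ ≈ 147440 · 3.75819e-04 ≈ 55.411.
Here α = 1, so p = 7/n is exactly at the triangle threshold p ~ 1/n. Asymptotically E[X] → c³/6 = 7³/6 = 343/6 ≈ 57.167, a bounded constant. In this regime the triangle count is asymptotically Poisson(c³/6).

E[X] ≈ 55.411; in regime p = Θ(1/n^{1}) E[X] stays bounded (at the triangle threshold p ~ 1/n).


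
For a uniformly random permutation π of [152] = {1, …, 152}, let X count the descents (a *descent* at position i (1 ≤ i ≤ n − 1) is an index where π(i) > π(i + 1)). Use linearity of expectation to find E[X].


Write X = Σ X_I over i = 1, …, 151, with X_I the indicator of one descent.
There are 151 indicators.
For each fixed i, the pair (π(i), π(i+1)) is a uniformly random ordered pair of distinct values from {1, …, 152}; by symmetry P[π(i) > π(i+1)] = 1/2.
By linearity: E[X] = 151 · (1/2) = (152 − 1) · (1/2) = 151/2 ≈ 75.5000.

E[X] = 151/2 = 75.5000.


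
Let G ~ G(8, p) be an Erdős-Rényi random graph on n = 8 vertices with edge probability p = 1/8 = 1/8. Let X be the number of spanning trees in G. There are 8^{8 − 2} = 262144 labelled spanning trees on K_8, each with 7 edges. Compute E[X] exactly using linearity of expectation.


K_8 has 8^{8 − 2} = 262144 labelled spanning trees.
For each such spanning tree H, let X_H = 1 if all 7 edges of H are present in G. Then P[X_H = 1] = p^{7} = (1/8)^{7} = 1/2097152.
By linearity of expectation: E[X] = Σ_H E[X_H] = 262144 · p^{7} = 262144 · 1/2097152 = 1/8.
Numerically: E[X] ≈ 0.125.

E[X] = 262144 · (1/8)^{7} = 1/8 ≈ 0.125.


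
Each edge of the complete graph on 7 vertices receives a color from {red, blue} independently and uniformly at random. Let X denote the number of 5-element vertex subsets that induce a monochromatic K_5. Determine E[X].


Let X = Σ_S X_S over the C(7, 5) = 21 subsets S of size 5, where X_S = 1 if the K_5 on S is monochromatic.
For a fixed S, the K_5 on S has C(5, 2) = 10 edges. P[all 10 edges red] = (1/2)^10, and likewise for blue, so P[monochromatic] = 2·(1/2)^10 = 2^{1 − 10} = 1/512.
Summing: E[X] = C(7, 5) · 2^{1 − 10} = 21 · 1/512 = 21/512.
Numerically: E[X] ≈ 0.041.

E[X] = C(7,5)·2^(1−C(5,2)) = 21/512 ≈ 0.041.


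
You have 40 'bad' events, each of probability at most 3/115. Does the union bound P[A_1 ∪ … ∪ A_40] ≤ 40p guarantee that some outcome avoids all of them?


Union bound: P[∪_{i=1}^{40} A_i] ≤ Σ_i P[A_i] ≤ 40·p = 40·(3/115) = 24/23.
Numerically: 24/23 ≈ 1.04348.
Is 24/23 < 1? NO.
Since the bound 24/23 is ≥ 1, the union bound is uninformative here; it does NOT by itself certify existence.

40·p = 24/23 ≈ 1.04348; existence NOT certified by the union bound.


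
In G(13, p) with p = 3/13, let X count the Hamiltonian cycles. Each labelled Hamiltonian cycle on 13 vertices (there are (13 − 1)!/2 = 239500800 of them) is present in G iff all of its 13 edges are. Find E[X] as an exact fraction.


K_13 has (13 − 1)!/2 = 239500800 labelled Hamiltonian cycles.
For each such Hamiltonian cycle H, let X_H = 1 if all 13 edges of H are present in G. Then P[X_H = 1] = p^{13} = (3/13)^{13} = 1594323/302875106592253.
Summing the indicators: E[X] = Σ_H E[X_H] = 239500800 · p^{13} = 239500800 · 1594323/302875106592253 = 381841633958400/302875106592253.
Numerically: E[X] ≈ 1.26.

E[X] = 239500800 · (3/13)^{13} = 381841633958400/302875106592253 ≈ 1.26.


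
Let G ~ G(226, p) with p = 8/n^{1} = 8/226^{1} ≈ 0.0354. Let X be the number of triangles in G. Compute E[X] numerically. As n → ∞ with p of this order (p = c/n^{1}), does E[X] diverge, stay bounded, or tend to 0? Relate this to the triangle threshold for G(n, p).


Number of potential triangles: C(226, 3) = 1898400.
Each occurs with probability p³ ≈ (0.0354)³ ≈ 4.435521e-05.
By linearity: E[X] = C(226, 3)·p³ ≈ 1898400 · 4.435521e-05 ≈ 84.2039.
Here α = 1, so p = 8/n is exactly at the triangle threshold p ~ 1/n. Asymptotically E[X] → c³/6 = 8³/6 = 256/3 ≈ 85.3333, a bounded constant. In this regime the triangle count is asymptotically Poisson(c³/6).

E[X] ≈ 84.2039; in regime p = Θ(1/n^{1}) E[X] stays bounded (at the triangle threshold p ~ 1/n).


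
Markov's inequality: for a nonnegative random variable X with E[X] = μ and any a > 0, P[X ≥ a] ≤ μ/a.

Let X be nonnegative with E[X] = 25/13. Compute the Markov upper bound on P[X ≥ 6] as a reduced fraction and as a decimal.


μ = E[X] = 25/13, a = 6.
Markov: P[X ≥ 6] ≤ μ/a = (25/13)/6 = 25/78.
Numerically: ≈ 0.32051.
(Since a = 6 > μ = 1.92308, the bound 25/78 is < 1 and informative.)

P[X ≥ 6] ≤ 25/78 ≈ 0.32051.


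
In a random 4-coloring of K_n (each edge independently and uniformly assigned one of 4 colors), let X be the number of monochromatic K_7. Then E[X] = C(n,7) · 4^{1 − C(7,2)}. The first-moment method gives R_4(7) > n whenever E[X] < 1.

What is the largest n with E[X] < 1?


We need C(n, 7) · 4^{1 − 21} < 1, i.e. C(n, 7) < 4^{21 − 1} = 1099511627776.
Check values of n near the boundary:
  n = 174: C(174, 7) = 847879782984; 847879782984 < 1099511627776? YES
  n = 175: C(175, 7) = 883208107275; 883208107275 < 1099511627776? YES
  n = 176: C(176, 7) = 919790691600; 919790691600 < 1099511627776? YES
  n = 177: C(177, 7) = 957664425960; 957664425960 < 1099511627776? YES
  n = 178: C(178, 7) = 996867063280; 996867063280 < 1099511627776? YES
  n = 179: C(179, 7) = 1037437234460; 1037437234460 < 1099511627776? YES
  n = 180: C(180, 7) = 1079414463600; 1079414463600 < 1099511627776? YES
  n = 181: C(181, 7) = 1122839183400; 1122839183400 < 1099511627776? NO
  n = 182: C(182, 7) = 1167752750736; 1167752750736 < 1099511627776? NO
The largest n with C(n, 7) < 1099511627776 is n = 180 (where E[X] = 67463403975/68719476736 ≈ 0.9817). Hence R_4(7) > 180, i.e. R_4(7) ≥ 181.

Largest n = 180; hence R_4(7) > 180.


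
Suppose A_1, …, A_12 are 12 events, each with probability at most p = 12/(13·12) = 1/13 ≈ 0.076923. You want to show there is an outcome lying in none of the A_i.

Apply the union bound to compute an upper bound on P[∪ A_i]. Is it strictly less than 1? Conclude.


Union bound: P[∪_{i=1}^{12} A_i] ≤ Σ_i P[A_i] ≤ 12·p = 12·(1/13) = 12/13.
Numerically: 12/13 ≈ 0.923077.
Is 12/13 < 1? YES.
Since P[∪ A_i] ≤ 12/13 < 1, the complement has P[∩ A_i^c] ≥ 1 − 12/13 = 1/13 > 0, so some outcome avoids every A_i.

12·p = 12/13 ≈ 0.923077; existence CERTIFIED by the union bound.


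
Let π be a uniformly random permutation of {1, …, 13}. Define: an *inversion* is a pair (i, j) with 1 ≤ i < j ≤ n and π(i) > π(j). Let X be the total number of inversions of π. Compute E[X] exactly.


Write X = Σ X_I over the C(13, 2) = 78 pairs i < j, with X_I the indicator of one inversion.
There are 78 indicators.
For each fixed pair i < j, the values π(i) and π(j) are two distinct elements of {1, …, 13} in uniformly random order; by symmetry P[π(i) > π(j)] = 1/2.
By linearity: E[X] = 78 · (1/2) = C(13, 2) · (1/2) = 78/2 = 39 ≈ 39.0000.

E[X] = 39 = 39.0000.


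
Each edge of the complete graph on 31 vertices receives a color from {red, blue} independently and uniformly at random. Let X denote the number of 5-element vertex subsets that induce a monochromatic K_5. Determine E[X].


Let X = Σ_S X_S over the C(31, 5) = 169911 subsets S of size 5, where X_S = 1 if the K_5 on S is monochromatic.
For a fixed S, the K_5 on S has C(5, 2) = 10 edges. P[all 10 edges red] = (1/2)^10, and likewise for blue, so P[monochromatic] = 2·(1/2)^10 = 2^{1 − 10} = 1/512.
By linearity: E[X] = C(31, 5) · 2^{1 − 10} = 169911 · 1/512 = 169911/512.
Numerically: E[X] ≈ 331.857422.

E[X] = C(31,5)·2^(1−C(5,2)) = 169911/512 ≈ 331.857422.


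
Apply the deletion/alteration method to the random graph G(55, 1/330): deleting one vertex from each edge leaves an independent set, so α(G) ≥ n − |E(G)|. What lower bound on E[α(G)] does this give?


E[|E(G)|] = C(55, 2)·p = 1485 · (1/330) = 9/2.
E[α(G)] ≥ n − E[|E(G)|] = 55 − 9/2 = 101/2.
Numerically: ≈ 50.500.
(This is only a lower bound; the true E[α(G)] may be larger.)

E[α(G)] ≥ 101/2 ≈ 50.500.


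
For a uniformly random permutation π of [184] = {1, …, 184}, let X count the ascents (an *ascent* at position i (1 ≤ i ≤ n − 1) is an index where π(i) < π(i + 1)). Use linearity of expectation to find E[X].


Write X = Σ X_I over i = 1, …, 183, with X_I the indicator of one ascent.
There are 183 indicators.
For each fixed i, the pair (π(i), π(i+1)) is a uniformly random ordered pair of distinct values from {1, …, 184}; by symmetry P[π(i) < π(i+1)] = 1/2.
By linearity: E[X] = 183 · (1/2) = (184 − 1) · (1/2) = 183/2 ≈ 91.500.

E[X] = 183/2 = 91.500.


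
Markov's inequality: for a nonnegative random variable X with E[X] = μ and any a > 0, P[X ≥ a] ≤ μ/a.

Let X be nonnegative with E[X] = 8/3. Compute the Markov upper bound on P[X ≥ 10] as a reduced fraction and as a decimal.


μ = E[X] = 8/3, a = 10.
Markov: P[X ≥ 10] ≤ μ/a = (8/3)/10 = 4/15.
Numerically: ≈ 0.267.
(Since a = 10 > μ = 2.667, the bound 4/15 is < 1 and informative.)

P[X ≥ 10] ≤ 4/15 ≈ 0.267.


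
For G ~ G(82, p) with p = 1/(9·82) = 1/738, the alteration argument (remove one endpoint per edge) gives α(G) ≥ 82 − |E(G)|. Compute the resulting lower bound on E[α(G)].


E[|E(G)|] = C(82, 2)·p = 3321 · (1/738) = 9/2.
E[α(G)] ≥ n − E[|E(G)|] = 82 − 9/2 = 155/2.
Numerically: ≈ 77.500000.
(This is only a lower bound; the true E[α(G)] may be larger.)

E[α(G)] ≥ 155/2 ≈ 77.500000.


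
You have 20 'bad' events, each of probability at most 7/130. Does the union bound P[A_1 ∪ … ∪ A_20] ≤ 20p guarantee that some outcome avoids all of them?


Union bound: P[∪_{i=1}^{20} A_i] ≤ Σ_i P[A_i] ≤ 20·p = 20·(7/130) = 14/13.
Numerically: 14/13 ≈ 1.07692.
Is 14/13 < 1? NO.
Since the bound 14/13 is ≥ 1, the union bound is uninformative here; it does NOT by itself certify existence.

20·p = 14/13 ≈ 1.07692; existence NOT certified by the union bound.


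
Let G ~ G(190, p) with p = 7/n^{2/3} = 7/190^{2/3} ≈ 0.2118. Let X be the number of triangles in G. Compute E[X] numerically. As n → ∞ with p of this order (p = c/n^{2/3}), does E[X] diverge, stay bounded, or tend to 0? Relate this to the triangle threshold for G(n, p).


Number of potential triangles: C(190, 3) = 1125180.
Each occurs with probability p³ ≈ (0.2118)³ ≈ 9.5013850e-03.
By linearity: E[X] = C(190, 3)·p³ ≈ 1125180 · 9.5013850e-03 ≈ 10690.76842.
Since α = 2/3 < 1, p = c/n^{2/3} ≫ 1/n is above the triangle threshold p ~ 1/n. Asymptotically E[X] ~ (c³/6)·n^{3(1−α)} = (7³/6)·n^{1} → ∞; triangles are abundant w.h.p.

E[X] ≈ 10690.76842; in regime p = Θ(1/n^{2/3}) E[X] diverges (above the triangle threshold p ~ 1/n).


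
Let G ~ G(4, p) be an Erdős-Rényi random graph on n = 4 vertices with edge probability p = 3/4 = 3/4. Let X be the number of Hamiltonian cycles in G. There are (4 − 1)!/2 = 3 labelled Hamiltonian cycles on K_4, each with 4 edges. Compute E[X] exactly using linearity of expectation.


K_4 has (4 − 1)!/2 = 3 labelled Hamiltonian cycles.
For each such Hamiltonian cycle H, let X_H = 1 if all 4 edges of H are present in G. Then P[X_H = 1] = p^{4} = (3/4)^{4} = 81/256.
Summing the indicators: E[X] = Σ_H E[X_H] = 3 · p^{4} = 3 · 81/256 = 243/256.
Numerically: E[X] ≈ 0.9492.

E[X] = 3 · (3/4)^{4} = 243/256 ≈ 0.9492.


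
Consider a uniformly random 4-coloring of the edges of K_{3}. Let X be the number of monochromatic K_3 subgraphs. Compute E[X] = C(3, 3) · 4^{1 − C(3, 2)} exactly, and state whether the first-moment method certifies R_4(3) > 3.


E[X] = C(3, 3) · 4^{1 − 3} = 1 · 4^{−2} = 1/16.
As a reduced fraction: E[X] = 1/16 ≈ 0.0625000.
Is E[X] < 1? YES.
Since E[X] < 1, there exists a 4-coloring of K_{3} with no monochromatic K_3; hence R_4(3) > 3.

E[X] = 1/16 ≈ 0.0625000; E[X] < 1, so R_4(3) > 3.


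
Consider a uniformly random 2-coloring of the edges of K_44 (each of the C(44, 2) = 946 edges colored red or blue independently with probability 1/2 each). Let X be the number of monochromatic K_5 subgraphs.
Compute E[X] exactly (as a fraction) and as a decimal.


Let X = Σ_S X_S over the C(44, 5) = 1086008 subsets S of size 5, where X_S = 1 if the K_5 on S is monochromatic.
For a fixed S, the K_5 on S has C(5, 2) = 10 edges. P[all 10 edges red] = (1/2)^10, and likewise for blue, so P[monochromatic] = 2·(1/2)^10 = 2^{1 − 10} = 1/512.
By linearity: E[X] = C(44, 5) · 2^{1 − 10} = 1086008 · 1/512 = 135751/64.
Numerically: E[X] ≈ 2121.109.

E[X] = C(44,5)·2^(1−C(5,2)) = 135751/64 ≈ 2121.109.


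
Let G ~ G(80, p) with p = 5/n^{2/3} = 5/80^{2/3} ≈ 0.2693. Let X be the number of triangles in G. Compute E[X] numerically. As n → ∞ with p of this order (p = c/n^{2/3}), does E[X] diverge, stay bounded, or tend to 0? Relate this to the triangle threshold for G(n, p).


Number of potential triangles: C(80, 3) = 82160.
Each occurs with probability p³ ≈ (0.2693)³ ≈ 1.9531250e-02.
By linearity: E[X] = C(80, 3)·p³ ≈ 82160 · 1.9531250e-02 ≈ 1604.68750.
Since α = 2/3 < 1, p = c/n^{2/3} ≫ 1/n is above the triangle threshold p ~ 1/n. Asymptotically E[X] ~ (c³/6)·n^{3(1−α)} = (5³/6)·n^{1} → ∞; triangles are abundant w.h.p.

E[X] ≈ 1604.68750; in regime p = Θ(1/n^{2/3}) E[X] diverges (above the triangle threshold p ~ 1/n).


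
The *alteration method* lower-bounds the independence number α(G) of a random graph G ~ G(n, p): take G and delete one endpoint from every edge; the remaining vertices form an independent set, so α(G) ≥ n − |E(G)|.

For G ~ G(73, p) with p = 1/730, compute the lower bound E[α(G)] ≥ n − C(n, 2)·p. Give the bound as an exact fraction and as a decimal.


E[|E(G)|] = C(73, 2)·p = 2628 · (1/730) = 18/5.
E[α(G)] ≥ n − E[|E(G)|] = 73 − 18/5 = 347/5.
Numerically: ≈ 69.40000.
(This is only a lower bound; the true E[α(G)] may be larger.)

E[α(G)] ≥ 347/5 ≈ 69.40000.


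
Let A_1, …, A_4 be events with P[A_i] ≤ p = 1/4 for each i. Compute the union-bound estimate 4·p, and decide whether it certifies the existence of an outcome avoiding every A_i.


Union bound: P[∪_{i=1}^{4} A_i] ≤ Σ_i P[A_i] ≤ 4·p = 4·(1/4) = 1.
Numerically: 1 ≈ 1.000.
Is 1 < 1? NO.
Since the bound 1 is ≥ 1, the union bound is uninformative here; it does NOT by itself certify existence.

4·p = 1 ≈ 1.000; existence NOT certified by the union bound.


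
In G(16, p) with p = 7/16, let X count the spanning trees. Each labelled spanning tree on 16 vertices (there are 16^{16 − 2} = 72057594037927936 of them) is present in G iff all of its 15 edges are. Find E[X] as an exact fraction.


K_16 has 16^{16 − 2} = 72057594037927936 labelled spanning trees.
For each such spanning tree H, let X_H = 1 if all 15 edges of H are present in G. Then P[X_H = 1] = p^{15} = (7/16)^{15} = 4747561509943/1152921504606846976.
Summing the indicators: E[X] = Σ_H E[X_H] = 72057594037927936 · p^{15} = 72057594037927936 · 4747561509943/1152921504606846976 = 4747561509943/16.
Numerically: E[X] ≈ 2.9672e+11.

E[X] = 72057594037927936 · (7/16)^{15} = 4747561509943/16 ≈ 2.9672e+11.


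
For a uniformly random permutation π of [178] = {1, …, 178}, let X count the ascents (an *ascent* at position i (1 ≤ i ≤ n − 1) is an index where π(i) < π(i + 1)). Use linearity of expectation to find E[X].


Write X = Σ X_I over i = 1, …, 177, with X_I the indicator of one ascent.
There are 177 indicators.
For each fixed i, the pair (π(i), π(i+1)) is a uniformly random ordered pair of distinct values from {1, …, 178}; by symmetry P[π(i) < π(i+1)] = 1/2.
By linearity: E[X] = 177 · (1/2) = (178 − 1) · (1/2) = 177/2 ≈ 88.5000.

E[X] = 177/2 = 88.5000.


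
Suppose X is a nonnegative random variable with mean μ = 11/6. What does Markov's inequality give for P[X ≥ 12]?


μ = E[X] = 11/6, a = 12.
Markov: P[X ≥ 12] ≤ μ/a = (11/6)/12 = 11/72.
Numerically: ≈ 0.152778.
(Since a = 12 > μ = 1.833333, the bound 11/72 is < 1 and informative.)

P[X ≥ 12] ≤ 11/72 ≈ 0.152778.


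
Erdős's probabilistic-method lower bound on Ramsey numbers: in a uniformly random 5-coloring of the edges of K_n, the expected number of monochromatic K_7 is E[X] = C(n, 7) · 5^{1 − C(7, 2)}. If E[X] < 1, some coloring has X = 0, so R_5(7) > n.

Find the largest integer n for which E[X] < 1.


We need C(n, 7) · 5^{1 − 21} < 1, i.e. C(n, 7) < 5^{21 − 1} = 95367431640625.
Check values of n near the boundary:
  n = 337: C(337, 7) = 91989916924632; 91989916924632 < 95367431640625? YES
  n = 338: C(338, 7) = 93935323022736; 93935323022736 < 95367431640625? YES
  n = 339: C(339, 7) = 95915887062372; 95915887062372 < 95367431640625? NO
  n = 340: C(340, 7) = 97932136940560; 97932136940560 < 95367431640625? NO
  n = 341: C(341, 7) = 99984606876440; 99984606876440 < 95367431640625? NO
The largest n with C(n, 7) < 95367431640625 is n = 338 (where E[X] = 93935323022736/95367431640625 ≈ 0.984983). Hence R_5(7) > 338, i.e. R_5(7) ≥ 339.

Largest n = 338; hence R_5(7) > 338.


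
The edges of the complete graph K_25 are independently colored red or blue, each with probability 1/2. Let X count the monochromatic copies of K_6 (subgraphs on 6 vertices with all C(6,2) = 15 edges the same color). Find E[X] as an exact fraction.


Let X = Σ_S X_S over the C(25, 6) = 177100 subsets S of size 6, where X_S = 1 if the K_6 on S is monochromatic.
For a fixed S, the K_6 on S has C(6, 2) = 15 edges. P[all 15 edges red] = (1/2)^15, and likewise for blue, so P[monochromatic] = 2·(1/2)^15 = 2^{1 − 15} = 1/16384.
By linearity: E[X] = C(25, 6) · 2^{1 − 15} = 177100 · 1/16384 = 44275/4096.
Numerically: E[X] ≈ 10.809326.

E[X] = C(25,6)·2^(1−C(6,2)) = 44275/4096 ≈ 10.809326.


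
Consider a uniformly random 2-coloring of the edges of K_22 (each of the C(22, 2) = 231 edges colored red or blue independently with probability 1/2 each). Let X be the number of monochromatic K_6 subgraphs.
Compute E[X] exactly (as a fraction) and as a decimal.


Let X = Σ_S X_S over the C(22, 6) = 74613 subsets S of size 6, where X_S = 1 if the K_6 on S is monochromatic.
For a fixed S, the K_6 on S has C(6, 2) = 15 edges. P[all 15 edges red] = (1/2)^15, and likewise for blue, so P[monochromatic] = 2·(1/2)^15 = 2^{1 − 15} = 1/16384.
Summing: E[X] = C(22, 6) · 2^{1 − 15} = 74613 · 1/16384 = 74613/16384.
Numerically: E[X] ≈ 4.554016.

E[X] = C(22,6)·2^(1−C(6,2)) = 74613/16384 ≈ 4.554016.


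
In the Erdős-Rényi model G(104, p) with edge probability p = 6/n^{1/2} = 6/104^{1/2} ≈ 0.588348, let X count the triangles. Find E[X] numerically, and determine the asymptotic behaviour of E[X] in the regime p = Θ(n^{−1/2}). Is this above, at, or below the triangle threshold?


Number of potential triangles: C(104, 3) = 182104.
Each occurs with probability p³ ≈ (0.588348)³ ≈ 2.03659063e-01.
By linearity: E[X] = C(104, 3)·p³ ≈ 182104 · 2.03659063e-01 ≈ 37087.130084.
Since α = 1/2 < 1, p = c/n^{1/2} ≫ 1/n is above the triangle threshold p ~ 1/n. Asymptotically E[X] ~ (c³/6)·n^{3(1−α)} = (6³/6)·n^{1.5} → ∞; triangles are abundant w.h.p.

E[X] ≈ 37087.130084; in regime p = Θ(1/n^{1/2}) E[X] diverges (above the triangle threshold p ~ 1/n).


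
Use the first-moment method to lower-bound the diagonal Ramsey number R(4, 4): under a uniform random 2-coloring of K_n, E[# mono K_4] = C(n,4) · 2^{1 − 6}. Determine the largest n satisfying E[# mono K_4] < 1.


We need C(n, 4) · 2^{1 − 6} < 1, i.e. C(n, 4) < 2^{6 − 1} = 32.
Check values of n near the boundary:
  n = 4: C(4, 4) = 1; 1 < 32? YES
  n = 5: C(5, 4) = 5; 5 < 32? YES
  n = 6: C(6, 4) = 15; 15 < 32? YES
  n = 7: C(7, 4) = 35; 35 < 32? NO
The largest n with C(n, 4) < 32 is n = 6 (where E[X] = 15/32 ≈ 0.468750). Hence R(4, 4) > 6, i.e. R(4, 4) ≥ 7.

Largest n = 6; hence R(4, 4) > 6.


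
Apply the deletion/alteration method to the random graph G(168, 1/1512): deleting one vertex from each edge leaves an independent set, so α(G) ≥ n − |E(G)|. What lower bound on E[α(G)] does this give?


E[|E(G)|] = C(168, 2)·p = 14028 · (1/1512) = 167/18.
E[α(G)] ≥ n − E[|E(G)|] = 168 − 167/18 = 2857/18.
Numerically: ≈ 158.7222.
(This is only a lower bound; the true E[α(G)] may be larger.)

E[α(G)] ≥ 2857/18 ≈ 158.7222.


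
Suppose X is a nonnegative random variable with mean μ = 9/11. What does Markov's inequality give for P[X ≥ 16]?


μ = E[X] = 9/11, a = 16.
Markov: P[X ≥ 16] ≤ μ/a = (9/11)/16 = 9/176.
Numerically: ≈ 0.051.
(Since a = 16 > μ = 0.818, the bound 9/176 is < 1 and informative.)

P[X ≥ 16] ≤ 9/176 ≈ 0.051.


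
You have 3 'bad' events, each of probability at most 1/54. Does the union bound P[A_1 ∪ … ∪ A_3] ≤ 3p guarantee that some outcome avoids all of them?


Union bound: P[∪_{i=1}^{3} A_i] ≤ Σ_i P[A_i] ≤ 3·p = 3·(1/54) = 1/18.
Numerically: 1/18 ≈ 0.056.
Is 1/18 < 1? YES.
Since P[∪ A_i] ≤ 1/18 < 1, the complement has P[∩ A_i^c] ≥ 1 − 1/18 = 17/18 > 0, so some outcome avoids every A_i.

3·p = 1/18 ≈ 0.056; existence CERTIFIED by the union bound.


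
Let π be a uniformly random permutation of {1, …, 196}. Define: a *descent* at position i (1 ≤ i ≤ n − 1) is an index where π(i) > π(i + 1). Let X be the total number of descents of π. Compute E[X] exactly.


Write X = Σ X_I over i = 1, …, 195, with X_I the indicator of one descent.
There are 195 indicators.
For each fixed i, the pair (π(i), π(i+1)) is a uniformly random ordered pair of distinct values from {1, …, 196}; by symmetry P[π(i) > π(i+1)] = 1/2.
By linearity: E[X] = 195 · (1/2) = (196 − 1) · (1/2) = 195/2 ≈ 97.5000.

E[X] = 195/2 = 97.5000.


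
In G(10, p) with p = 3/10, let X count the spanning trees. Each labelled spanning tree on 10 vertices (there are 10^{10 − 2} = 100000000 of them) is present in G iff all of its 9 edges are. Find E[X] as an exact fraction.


K_10 has 10^{10 − 2} = 100000000 labelled spanning trees.
For each such spanning tree H, let X_H = 1 if all 9 edges of H are present in G. Then P[X_H = 1] = p^{9} = (3/10)^{9} = 19683/1000000000.
By linearity: E[X] = Σ_H E[X_H] = 100000000 · p^{9} = 100000000 · 19683/1000000000 = 19683/10.
Numerically: E[X] ≈ 1968.3.

E[X] = 100000000 · (3/10)^{9} = 19683/10 ≈ 1968.3.


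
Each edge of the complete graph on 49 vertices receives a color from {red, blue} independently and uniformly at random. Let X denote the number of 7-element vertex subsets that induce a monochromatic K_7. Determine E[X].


Let X = Σ_S X_S over the C(49, 7) = 85900584 subsets S of size 7, where X_S = 1 if the K_7 on S is monochromatic.
For a fixed S, the K_7 on S has C(7, 2) = 21 edges. P[all 21 edges red] = (1/2)^21, and likewise for blue, so P[monochromatic] = 2·(1/2)^21 = 2^{1 − 21} = 1/1048576.
Summing: E[X] = C(49, 7) · 2^{1 − 21} = 85900584 · 1/1048576 = 10737573/131072.
Numerically: E[X] ≈ 81.92118.

E[X] = C(49,7)·2^(1−C(7,2)) = 10737573/131072 ≈ 81.92118.


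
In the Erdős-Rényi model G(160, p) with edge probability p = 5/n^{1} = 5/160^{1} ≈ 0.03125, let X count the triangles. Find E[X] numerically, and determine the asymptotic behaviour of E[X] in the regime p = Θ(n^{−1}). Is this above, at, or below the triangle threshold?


Number of potential triangles: C(160, 3) = 669920.
Each occurs with probability p³ ≈ (0.03125)³ ≈ 3.051758e-05.
By linearity: E[X] = C(160, 3)·p³ ≈ 669920 · 3.051758e-05 ≈ 20.4443.
Here α = 1, so p = 5/n is exactly at the triangle threshold p ~ 1/n. Asymptotically E[X] → c³/6 = 5³/6 = 125/6 ≈ 20.8333, a bounded constant. In this regime the triangle count is asymptotically Poisson(c³/6).

E[X] ≈ 20.4443; in regime p = Θ(1/n^{1}) E[X] stays bounded (at the triangle threshold p ~ 1/n).


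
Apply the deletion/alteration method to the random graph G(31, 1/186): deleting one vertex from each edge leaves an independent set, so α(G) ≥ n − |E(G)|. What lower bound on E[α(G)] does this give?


E[|E(G)|] = C(31, 2)·p = 465 · (1/186) = 5/2.
E[α(G)] ≥ n − E[|E(G)|] = 31 − 5/2 = 57/2.
Numerically: ≈ 28.5000.
(This is only a lower bound; the true E[α(G)] may be larger.)

E[α(G)] ≥ 57/2 ≈ 28.5000.


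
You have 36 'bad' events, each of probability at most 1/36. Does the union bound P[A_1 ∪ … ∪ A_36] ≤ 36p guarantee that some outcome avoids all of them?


Union bound: P[∪_{i=1}^{36} A_i] ≤ Σ_i P[A_i] ≤ 36·p = 36·(1/36) = 1.
Numerically: 1 ≈ 1.000.
Is 1 < 1? NO.
Since the bound 1 is ≥ 1, the union bound is uninformative here; it does NOT by itself certify existence.

36·p = 1 ≈ 1.000; existence NOT certified by the union bound.


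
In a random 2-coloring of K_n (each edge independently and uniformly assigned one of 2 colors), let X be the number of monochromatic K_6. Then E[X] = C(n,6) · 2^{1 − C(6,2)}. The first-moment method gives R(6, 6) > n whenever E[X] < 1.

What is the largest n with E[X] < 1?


We need C(n, 6) · 2^{1 − 15} < 1, i.e. C(n, 6) < 2^{15 − 1} = 16384.
Check values of n near the boundary:
  n = 15: C(15, 6) = 5005; 5005 < 16384? YES
  n = 16: C(16, 6) = 8008; 8008 < 16384? YES
  n = 17: C(17, 6) = 12376; 12376 < 16384? YES
  n = 18: C(18, 6) = 18564; 18564 < 16384? NO
The largest n with C(n, 6) < 16384 is n = 17 (where E[X] = 1547/2048 ≈ 0.7554). Hence R(6, 6) > 17, i.e. R(6, 6) ≥ 18.

Largest n = 17; hence R(6, 6) > 17.


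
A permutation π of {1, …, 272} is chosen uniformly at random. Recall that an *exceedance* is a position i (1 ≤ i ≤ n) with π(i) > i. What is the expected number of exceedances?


Write X = Σ_{i=1}^{272} X_i, where X_i = 1_{π(i) > i}.
For each fixed i, π(i) is uniform over {1, …, 272} (marginal of a uniform permutation), so P[π(i) > i] = (n − i)/n. Summing: Σ_{i=1}^{272} (n − i)/n = (0 + 1 + … + 271)/272 = 272(272 − 1)/(2·272) = (272 − 1)/2.
Hence E[X] = Σ_{i=1}^{272} (272 − i)/272 = 271/2 ≈ 135.5000.

E[X] = 271/2 = 135.5000.


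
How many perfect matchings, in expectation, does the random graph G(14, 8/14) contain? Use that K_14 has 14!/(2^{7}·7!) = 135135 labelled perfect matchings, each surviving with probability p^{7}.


K_14 has 14!/(2^{7}·7!) = 135135 labelled perfect matchings.
For each such perfect matching H, let X_H = 1 if all 7 edges of H are present in G. Then P[X_H = 1] = p^{7} = (4/7)^{7} = 16384/823543.
Summing the indicators: E[X] = Σ_H E[X_H] = 135135 · p^{7} = 135135 · 16384/823543 = 316293120/117649.
Numerically: E[X] ≈ 2688.4.

E[X] = 135135 · (4/7)^{7} = 316293120/117649 ≈ 2688.4.


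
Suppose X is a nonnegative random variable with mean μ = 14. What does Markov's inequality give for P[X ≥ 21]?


μ = E[X] = 14, a = 21.
Markov: P[X ≥ 21] ≤ μ/a = (14)/21 = 2/3.
Numerically: ≈ 0.666667.
(Since a = 21 > μ = 14.000000, the bound 2/3 is < 1 and informative.)

P[X ≥ 21] ≤ 2/3 ≈ 0.666667.


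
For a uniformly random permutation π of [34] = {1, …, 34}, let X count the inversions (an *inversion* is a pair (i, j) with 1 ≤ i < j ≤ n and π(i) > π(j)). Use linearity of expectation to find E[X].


Write X = Σ X_I over the C(34, 2) = 561 pairs i < j, with X_I the indicator of one inversion.
There are 561 indicators.
For each fixed pair i < j, the values π(i) and π(j) are two distinct elements of {1, …, 34} in uniformly random order; by symmetry P[π(i) > π(j)] = 1/2.
By linearity: E[X] = 561 · (1/2) = C(34, 2) · (1/2) = 561/2 = 561/2 ≈ 280.5000.

E[X] = 561/2 = 280.5000.


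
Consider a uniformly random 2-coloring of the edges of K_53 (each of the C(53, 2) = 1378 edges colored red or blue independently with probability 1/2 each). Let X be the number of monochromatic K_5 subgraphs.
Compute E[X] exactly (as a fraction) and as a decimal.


Let X = Σ_S X_S over the C(53, 5) = 2869685 subsets S of size 5, where X_S = 1 if the K_5 on S is monochromatic.
For a fixed S, the K_5 on S has C(5, 2) = 10 edges. P[all 10 edges red] = (1/2)^10, and likewise for blue, so P[monochromatic] = 2·(1/2)^10 = 2^{1 − 10} = 1/512.
Summing: E[X] = C(53, 5) · 2^{1 − 10} = 2869685 · 1/512 = 2869685/512.
Numerically: E[X] ≈ 5604.854.

E[X] = C(53,5)·2^(1−C(5,2)) = 2869685/512 ≈ 5604.854.


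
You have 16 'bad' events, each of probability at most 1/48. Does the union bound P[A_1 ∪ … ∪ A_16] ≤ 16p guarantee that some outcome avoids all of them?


Union bound: P[∪_{i=1}^{16} A_i] ≤ Σ_i P[A_i] ≤ 16·p = 16·(1/48) = 1/3.
Numerically: 1/3 ≈ 0.3333333.
Is 1/3 < 1? YES.
Since P[∪ A_i] ≤ 1/3 < 1, the complement has P[∩ A_i^c] ≥ 1 − 1/3 = 2/3 > 0, so some outcome avoids every A_i.

16·p = 1/3 ≈ 0.3333333; existence CERTIFIED by the union bound.


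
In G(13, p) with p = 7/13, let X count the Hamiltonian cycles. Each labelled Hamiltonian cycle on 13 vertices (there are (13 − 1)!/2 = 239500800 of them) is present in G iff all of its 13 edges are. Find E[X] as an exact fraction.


K_13 has (13 − 1)!/2 = 239500800 labelled Hamiltonian cycles.
For each such Hamiltonian cycle H, let X_H = 1 if all 13 edges of H are present in G. Then P[X_H = 1] = p^{13} = (7/13)^{13} = 96889010407/302875106592253.
By linearity: E[X] = Σ_H E[X_H] = 239500800 · p^{13} = 239500800 · 96889010407/302875106592253 = 23204995503684825600/302875106592253.
Numerically: E[X] ≈ 7.66e+04.

E[X] = 239500800 · (7/13)^{13} = 23204995503684825600/302875106592253 ≈ 7.66e+04.


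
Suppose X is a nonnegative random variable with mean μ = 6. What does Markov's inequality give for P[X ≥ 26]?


μ = E[X] = 6, a = 26.
Markov: P[X ≥ 26] ≤ μ/a = (6)/26 = 3/13.
Numerically: ≈ 0.23077.
(Since a = 26 > μ = 6.00000, the bound 3/13 is < 1 and informative.)

P[X ≥ 26] ≤ 3/13 ≈ 0.23077.


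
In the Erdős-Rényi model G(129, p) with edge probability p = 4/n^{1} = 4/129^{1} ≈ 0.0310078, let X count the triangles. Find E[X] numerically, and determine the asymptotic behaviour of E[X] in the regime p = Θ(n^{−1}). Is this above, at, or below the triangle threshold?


Number of potential triangles: C(129, 3) = 349504.
Each occurs with probability p³ ≈ (0.0310078)³ ≈ 2.98133544e-05.
By linearity: E[X] = C(129, 3)·p³ ≈ 349504 · 2.98133544e-05 ≈ 10.419887.
Here α = 1, so p = 4/n is exactly at the triangle threshold p ~ 1/n. Asymptotically E[X] → c³/6 = 4³/6 = 32/3 ≈ 10.666667, a bounded constant. In this regime the triangle count is asymptotically Poisson(c³/6).

E[X] ≈ 10.419887; in regime p = Θ(1/n^{1}) E[X] stays bounded (at the triangle threshold p ~ 1/n).


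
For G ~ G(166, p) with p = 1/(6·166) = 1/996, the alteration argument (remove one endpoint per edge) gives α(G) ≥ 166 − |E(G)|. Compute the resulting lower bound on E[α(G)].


E[|E(G)|] = C(166, 2)·p = 13695 · (1/996) = 55/4.
E[α(G)] ≥ n − E[|E(G)|] = 166 − 55/4 = 609/4.
Numerically: ≈ 152.250000.
(This is only a lower bound; the true E[α(G)] may be larger.)

E[α(G)] ≥ 609/4 ≈ 152.250000.


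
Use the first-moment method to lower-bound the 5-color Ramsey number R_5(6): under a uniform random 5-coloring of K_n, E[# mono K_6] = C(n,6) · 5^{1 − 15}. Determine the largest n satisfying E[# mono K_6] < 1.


We need C(n, 6) · 5^{1 − 15} < 1, i.e. C(n, 6) < 5^{15 − 1} = 6103515625.
Check values of n near the boundary:
  n = 125: C(125, 6) = 4690625500; 4690625500 < 6103515625? YES
  n = 126: C(126, 6) = 4925156775; 4925156775 < 6103515625? YES
  n = 127: C(127, 6) = 5169379425; 5169379425 < 6103515625? YES
  n = 128: C(128, 6) = 5423611200; 5423611200 < 6103515625? YES
  n = 129: C(129, 6) = 5688177600; 5688177600 < 6103515625? YES
  n = 130: C(130, 6) = 5963412000; 5963412000 < 6103515625? YES
  n = 131: C(131, 6) = 6249655776; 6249655776 < 6103515625? NO
  n = 132: C(132, 6) = 6547258432; 6547258432 < 6103515625? NO
  n = 133: C(133, 6) = 6856577728; 6856577728 < 6103515625? NO
The largest n with C(n, 6) < 6103515625 is n = 130 (where E[X] = 47707296/48828125 ≈ 0.97705). Hence R_5(6) > 130, i.e. R_5(6) ≥ 131.

Largest n = 130; hence R_5(6) > 130.
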